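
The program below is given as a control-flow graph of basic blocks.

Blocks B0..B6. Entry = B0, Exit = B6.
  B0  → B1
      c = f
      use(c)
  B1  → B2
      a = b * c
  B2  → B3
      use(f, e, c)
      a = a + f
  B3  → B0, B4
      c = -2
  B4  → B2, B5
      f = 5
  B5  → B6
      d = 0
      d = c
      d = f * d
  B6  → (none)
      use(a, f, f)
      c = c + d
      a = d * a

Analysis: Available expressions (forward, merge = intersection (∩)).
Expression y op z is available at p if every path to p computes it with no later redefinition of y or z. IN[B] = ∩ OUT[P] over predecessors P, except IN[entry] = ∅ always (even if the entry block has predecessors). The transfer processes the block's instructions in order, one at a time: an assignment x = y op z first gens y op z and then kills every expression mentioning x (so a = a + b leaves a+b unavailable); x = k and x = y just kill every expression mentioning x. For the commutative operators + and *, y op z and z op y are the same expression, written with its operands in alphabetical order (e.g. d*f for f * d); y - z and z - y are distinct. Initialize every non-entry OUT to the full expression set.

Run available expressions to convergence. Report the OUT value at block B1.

Converged values:
  B0:   IN={}   OUT={}
  B1:   IN={}   OUT={b*c}
  B2:   IN={}   OUT={}
  B3:   IN={}   OUT={}
  B4:   IN={}   OUT={}
  B5:   IN={}   OUT={}
  B6:   IN={}   OUT={}

Merge at B1: IN[B1] = OUT[B0] = {}
Applying B1's transfer function to that IN value gives OUT[B1] (row B1 above).

Answer: {b*c}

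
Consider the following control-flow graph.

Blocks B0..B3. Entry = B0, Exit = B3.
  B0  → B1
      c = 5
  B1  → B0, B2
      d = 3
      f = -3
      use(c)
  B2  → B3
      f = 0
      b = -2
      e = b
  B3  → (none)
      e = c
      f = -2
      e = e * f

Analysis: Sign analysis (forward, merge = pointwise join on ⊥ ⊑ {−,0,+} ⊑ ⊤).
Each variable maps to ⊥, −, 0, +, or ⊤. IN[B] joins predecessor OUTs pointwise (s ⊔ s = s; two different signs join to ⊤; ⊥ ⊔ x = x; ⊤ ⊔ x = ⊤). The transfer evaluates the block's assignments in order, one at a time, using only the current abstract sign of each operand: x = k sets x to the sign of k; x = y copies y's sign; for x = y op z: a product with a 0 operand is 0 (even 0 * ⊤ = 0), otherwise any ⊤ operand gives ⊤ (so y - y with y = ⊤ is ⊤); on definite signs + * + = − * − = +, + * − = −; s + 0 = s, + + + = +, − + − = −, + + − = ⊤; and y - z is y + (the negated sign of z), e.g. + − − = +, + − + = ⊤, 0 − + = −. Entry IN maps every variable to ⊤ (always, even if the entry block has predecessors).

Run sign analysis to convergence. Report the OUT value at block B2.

Fixpoint table:
  B0:  IN=(all ⊤)  OUT={c:+; rest ⊤}
  B1:  IN={c:+; rest ⊤}  OUT={c:+, d:+, f:-; rest ⊤}
  B2:  IN={c:+, d:+, f:-; rest ⊤}  OUT={b:-, c:+, d:+, e:-, f:0; rest ⊤}
  B3:  IN={b:-, c:+, d:+, e:-, f:0; rest ⊤}  OUT={b:-, c:+, d:+, e:-, f:-; rest ⊤}

Merge at B2: IN[B2] = OUT[B1] = {a: ⊤, b: ⊤, c: +, d: +, e: ⊤, f: -}
Applying B2's transfer function to that IN value gives OUT[B2] (row B2 above).

Answer: {a: ⊤, b: -, c: +, d: +, e: -, f: 0}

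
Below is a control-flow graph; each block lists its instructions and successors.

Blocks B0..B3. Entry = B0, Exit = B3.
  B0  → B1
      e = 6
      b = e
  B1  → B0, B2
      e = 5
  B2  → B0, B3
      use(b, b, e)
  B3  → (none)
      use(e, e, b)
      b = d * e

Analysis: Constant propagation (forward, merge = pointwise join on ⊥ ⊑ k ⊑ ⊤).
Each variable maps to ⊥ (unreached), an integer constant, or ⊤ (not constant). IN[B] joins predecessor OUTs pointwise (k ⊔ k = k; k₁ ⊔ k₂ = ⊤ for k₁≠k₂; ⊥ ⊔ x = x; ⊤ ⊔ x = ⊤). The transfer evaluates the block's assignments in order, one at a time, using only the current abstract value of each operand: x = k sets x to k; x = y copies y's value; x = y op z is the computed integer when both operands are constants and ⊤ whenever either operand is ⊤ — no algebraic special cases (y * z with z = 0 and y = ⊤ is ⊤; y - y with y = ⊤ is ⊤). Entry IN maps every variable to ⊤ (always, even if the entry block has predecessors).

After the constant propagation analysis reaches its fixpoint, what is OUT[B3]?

Answer: {a: ⊤, b: ⊤, c: ⊤, d: ⊤, e: 5, f: ⊤}

Working:
Converged values:
  B0:   IN=(all ⊤)   OUT={b:6, e:6; rest ⊤}
  B1:   IN={b:6, e:6; rest ⊤}   OUT={b:6, e:5; rest ⊤}
  B2:   IN={b:6, e:5; rest ⊤}   OUT={b:6, e:5; rest ⊤}
  B3:   IN={b:6, e:5; rest ⊤}   OUT={e:5; rest ⊤}

Merge at B3: IN[B3] = OUT[B2] = {a: ⊤, b: 6, c: ⊤, d: ⊤, e: 5, f: ⊤}
Applying B3's transfer function to that IN value gives OUT[B3] (row B3 above).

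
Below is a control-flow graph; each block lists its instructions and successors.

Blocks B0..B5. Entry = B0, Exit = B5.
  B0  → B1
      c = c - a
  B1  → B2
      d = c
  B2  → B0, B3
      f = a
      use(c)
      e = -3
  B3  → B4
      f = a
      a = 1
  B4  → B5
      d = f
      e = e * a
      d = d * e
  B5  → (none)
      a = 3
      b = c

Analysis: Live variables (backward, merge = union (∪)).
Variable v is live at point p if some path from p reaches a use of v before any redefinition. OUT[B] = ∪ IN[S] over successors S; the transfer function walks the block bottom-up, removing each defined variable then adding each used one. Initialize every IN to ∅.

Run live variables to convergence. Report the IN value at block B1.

Answer: {a, c}

Working:
Fixpoint table:
  B0: | IN={a, c} | OUT={a, c}
  B1: | IN={a, c} | OUT={a, c}
  B2: | IN={a, c} | OUT={a, c, e}
  B3: | IN={a, c, e} | OUT={a, c, e, f}
  B4: | IN={a, c, e, f} | OUT={c}
  B5: | IN={c} | OUT={}

Merge at B1: OUT[B1] = IN[B2] = {a, c}
Applying B1's transfer function to that OUT value gives IN[B1] (row B1 above).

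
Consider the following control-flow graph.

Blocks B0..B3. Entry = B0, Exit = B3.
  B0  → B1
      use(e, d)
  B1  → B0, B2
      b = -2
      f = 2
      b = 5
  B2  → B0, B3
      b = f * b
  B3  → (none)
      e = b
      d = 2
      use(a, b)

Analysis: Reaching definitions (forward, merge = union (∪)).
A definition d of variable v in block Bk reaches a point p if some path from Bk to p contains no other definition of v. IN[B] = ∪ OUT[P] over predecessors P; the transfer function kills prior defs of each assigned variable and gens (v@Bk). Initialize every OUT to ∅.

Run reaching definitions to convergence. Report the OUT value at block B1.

Answer: {b@B1, f@B1}

Working:
Per-block solution:
  B0:  IN={b@B1, b@B2, f@B1}  OUT={b@B1, b@B2, f@B1}
  B1:  IN={b@B1, b@B2, f@B1}  OUT={b@B1, f@B1}
  B2:  IN={b@B1, f@B1}  OUT={b@B2, f@B1}
  B3:  IN={b@B2, f@B1}  OUT={b@B2, d@B3, e@B3, f@B1}

Merge at B1: IN[B1] = OUT[B0] = {b@B1, b@B2, f@B1}
Applying B1's transfer function to that IN value gives OUT[B1] (row B1 above).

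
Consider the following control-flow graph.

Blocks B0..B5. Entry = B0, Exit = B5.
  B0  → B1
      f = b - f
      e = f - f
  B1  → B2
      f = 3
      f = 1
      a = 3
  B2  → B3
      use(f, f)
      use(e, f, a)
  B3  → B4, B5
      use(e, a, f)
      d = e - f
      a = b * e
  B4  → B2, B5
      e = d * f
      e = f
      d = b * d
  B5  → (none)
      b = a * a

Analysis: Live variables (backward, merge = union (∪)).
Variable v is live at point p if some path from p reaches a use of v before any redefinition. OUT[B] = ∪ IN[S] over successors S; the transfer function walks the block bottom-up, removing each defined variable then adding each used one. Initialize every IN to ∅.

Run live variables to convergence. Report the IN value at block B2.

Per-block solution:
  B0:  IN={b, f}  OUT={b, e}
  B1:  IN={b, e}  OUT={a, b, e, f}
  B2:  IN={a, b, e, f}  OUT={a, b, e, f}
  B3:  IN={a, b, e, f}  OUT={a, b, d, f}
  B4:  IN={a, b, d, f}  OUT={a, b, e, f}
  B5:  IN={a}  OUT={}

Merge at B2: OUT[B2] = IN[B3] = {a, b, e, f}
Applying B2's transfer function to that OUT value gives IN[B2] (row B2 above).

Answer: {a, b, e, f}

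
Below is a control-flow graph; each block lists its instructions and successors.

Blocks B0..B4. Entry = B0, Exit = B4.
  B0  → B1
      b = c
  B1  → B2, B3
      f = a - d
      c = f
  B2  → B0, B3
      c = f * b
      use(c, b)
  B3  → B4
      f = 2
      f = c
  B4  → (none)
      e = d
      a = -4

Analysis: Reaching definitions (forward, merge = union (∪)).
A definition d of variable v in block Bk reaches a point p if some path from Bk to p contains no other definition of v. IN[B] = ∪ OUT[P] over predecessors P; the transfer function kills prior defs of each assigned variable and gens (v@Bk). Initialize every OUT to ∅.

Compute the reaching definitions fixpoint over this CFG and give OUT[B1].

Fixpoint table:
  B0:  IN={b@B0, c@B2, f@B1}  OUT={b@B0, c@B2, f@B1}
  B1:  IN={b@B0, c@B2, f@B1}  OUT={b@B0, c@B1, f@B1}
  B2:  IN={b@B0, c@B1, f@B1}  OUT={b@B0, c@B2, f@B1}
  B3:  IN={b@B0, c@B1, c@B2, f@B1}  OUT={b@B0, c@B1, c@B2, f@B3}
  B4:  IN={b@B0, c@B1, c@B2, f@B3}  OUT={a@B4, b@B0, c@B1, c@B2, e@B4, f@B3}

Merge at B1: IN[B1] = OUT[B0] = {b@B0, c@B2, f@B1}
Applying B1's transfer function to that IN value gives OUT[B1] (row B1 above).

Answer: {b@B0, c@B1, f@B1}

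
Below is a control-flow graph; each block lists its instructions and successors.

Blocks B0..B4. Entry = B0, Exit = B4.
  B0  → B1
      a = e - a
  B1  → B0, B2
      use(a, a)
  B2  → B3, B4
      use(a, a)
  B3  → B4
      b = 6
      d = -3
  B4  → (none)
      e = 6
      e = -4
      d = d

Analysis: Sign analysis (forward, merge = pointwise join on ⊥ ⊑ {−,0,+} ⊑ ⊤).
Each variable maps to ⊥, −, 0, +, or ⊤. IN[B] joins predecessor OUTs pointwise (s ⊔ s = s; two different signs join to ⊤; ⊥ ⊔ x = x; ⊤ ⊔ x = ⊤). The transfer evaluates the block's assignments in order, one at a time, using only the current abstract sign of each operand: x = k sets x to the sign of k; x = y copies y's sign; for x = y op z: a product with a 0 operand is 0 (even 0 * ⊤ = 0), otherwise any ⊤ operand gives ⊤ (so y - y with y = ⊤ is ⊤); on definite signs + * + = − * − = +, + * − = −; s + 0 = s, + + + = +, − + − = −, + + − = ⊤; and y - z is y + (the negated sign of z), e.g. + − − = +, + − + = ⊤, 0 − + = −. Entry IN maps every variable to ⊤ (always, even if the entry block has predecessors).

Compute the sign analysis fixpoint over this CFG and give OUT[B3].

Answer: {a: ⊤, b: +, c: ⊤, d: -, e: ⊤, f: ⊤}

Derivation:
Converged values:
  B0: | IN=(all ⊤) | OUT=(all ⊤)
  B1: | IN=(all ⊤) | OUT=(all ⊤)
  B2: | IN=(all ⊤) | OUT=(all ⊤)
  B3: | IN=(all ⊤) | OUT={b:+, d:-; rest ⊤}
  B4: | IN=(all ⊤) | OUT={e:-; rest ⊤}

Merge at B3: IN[B3] = OUT[B2] = {a: ⊤, b: ⊤, c: ⊤, d: ⊤, e: ⊤, f: ⊤}
Applying B3's transfer function to that IN value gives OUT[B3] (row B3 above).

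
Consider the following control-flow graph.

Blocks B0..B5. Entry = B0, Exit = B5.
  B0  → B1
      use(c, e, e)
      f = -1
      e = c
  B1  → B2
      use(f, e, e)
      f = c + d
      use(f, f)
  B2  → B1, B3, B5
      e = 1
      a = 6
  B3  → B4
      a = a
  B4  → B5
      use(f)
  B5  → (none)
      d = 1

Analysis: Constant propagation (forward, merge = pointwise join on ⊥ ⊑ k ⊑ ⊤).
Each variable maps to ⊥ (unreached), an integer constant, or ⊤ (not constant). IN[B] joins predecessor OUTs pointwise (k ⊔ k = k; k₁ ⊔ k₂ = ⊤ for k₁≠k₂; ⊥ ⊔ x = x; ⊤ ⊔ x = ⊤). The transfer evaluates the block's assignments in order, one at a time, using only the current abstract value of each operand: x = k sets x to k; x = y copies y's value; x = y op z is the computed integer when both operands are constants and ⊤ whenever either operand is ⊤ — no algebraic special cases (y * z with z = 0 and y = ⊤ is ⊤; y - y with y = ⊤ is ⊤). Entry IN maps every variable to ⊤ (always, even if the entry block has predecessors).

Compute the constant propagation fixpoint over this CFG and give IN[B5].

Fixpoint table:
  B0: | IN=(all ⊤) | OUT={f:-1; rest ⊤}
  B1: | IN=(all ⊤) | OUT=(all ⊤)
  B2: | IN=(all ⊤) | OUT={a:6, e:1; rest ⊤}
  B3: | IN={a:6, e:1; rest ⊤} | OUT={a:6, e:1; rest ⊤}
  B4: | IN={a:6, e:1; rest ⊤} | OUT={a:6, e:1; rest ⊤}
  B5: | IN={a:6, e:1; rest ⊤} | OUT={a:6, d:1, e:1; rest ⊤}

Merge at B5: IN[B5] = OUT[B2] ⊔ OUT[B4] = {a: 6, b: ⊤, c: ⊤, d: ⊤, e: 1, f: ⊤}

Answer: {a: 6, b: ⊤, c: ⊤, d: ⊤, e: 1, f: ⊤}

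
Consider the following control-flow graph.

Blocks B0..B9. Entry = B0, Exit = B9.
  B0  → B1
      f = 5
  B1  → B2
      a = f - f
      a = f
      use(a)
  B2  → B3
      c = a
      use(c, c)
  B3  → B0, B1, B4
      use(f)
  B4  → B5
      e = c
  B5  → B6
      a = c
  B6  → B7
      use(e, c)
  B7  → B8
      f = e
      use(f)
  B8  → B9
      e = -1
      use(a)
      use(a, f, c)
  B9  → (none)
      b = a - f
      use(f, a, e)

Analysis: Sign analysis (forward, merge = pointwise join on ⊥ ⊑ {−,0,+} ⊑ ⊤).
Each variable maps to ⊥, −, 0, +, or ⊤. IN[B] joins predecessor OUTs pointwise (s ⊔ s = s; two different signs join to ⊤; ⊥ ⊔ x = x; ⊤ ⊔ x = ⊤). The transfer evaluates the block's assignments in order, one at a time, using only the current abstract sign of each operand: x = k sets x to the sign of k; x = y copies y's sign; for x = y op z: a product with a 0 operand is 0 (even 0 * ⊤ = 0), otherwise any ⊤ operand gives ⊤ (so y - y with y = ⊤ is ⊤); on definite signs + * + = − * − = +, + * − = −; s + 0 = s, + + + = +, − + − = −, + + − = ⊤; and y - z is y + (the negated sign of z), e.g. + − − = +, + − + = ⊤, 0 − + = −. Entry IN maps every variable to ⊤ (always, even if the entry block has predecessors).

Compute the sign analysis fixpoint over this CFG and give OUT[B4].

Answer: {a: +, b: ⊤, c: +, d: ⊤, e: +, f: +}

Derivation:
Converged values:
  B0: | IN=(all ⊤) | OUT={f:+; rest ⊤}
  B1: | IN={f:+; rest ⊤} | OUT={a:+, f:+; rest ⊤}
  B2: | IN={a:+, f:+; rest ⊤} | OUT={a:+, c:+, f:+; rest ⊤}
  B3: | IN={a:+, c:+, f:+; rest ⊤} | OUT={a:+, c:+, f:+; rest ⊤}
  B4: | IN={a:+, c:+, f:+; rest ⊤} | OUT={a:+, c:+, e:+, f:+; rest ⊤}
  B5: | IN={a:+, c:+, e:+, f:+; rest ⊤} | OUT={a:+, c:+, e:+, f:+; rest ⊤}
  B6: | IN={a:+, c:+, e:+, f:+; rest ⊤} | OUT={a:+, c:+, e:+, f:+; rest ⊤}
  B7: | IN={a:+, c:+, e:+, f:+; rest ⊤} | OUT={a:+, c:+, e:+, f:+; rest ⊤}
  B8: | IN={a:+, c:+, e:+, f:+; rest ⊤} | OUT={a:+, c:+, e:-, f:+; rest ⊤}
  B9: | IN={a:+, c:+, e:-, f:+; rest ⊤} | OUT={a:+, c:+, e:-, f:+; rest ⊤}

Merge at B4: IN[B4] = OUT[B3] = {a: +, b: ⊤, c: +, d: ⊤, e: ⊤, f: +}
Applying B4's transfer function to that IN value gives OUT[B4] (row B4 above).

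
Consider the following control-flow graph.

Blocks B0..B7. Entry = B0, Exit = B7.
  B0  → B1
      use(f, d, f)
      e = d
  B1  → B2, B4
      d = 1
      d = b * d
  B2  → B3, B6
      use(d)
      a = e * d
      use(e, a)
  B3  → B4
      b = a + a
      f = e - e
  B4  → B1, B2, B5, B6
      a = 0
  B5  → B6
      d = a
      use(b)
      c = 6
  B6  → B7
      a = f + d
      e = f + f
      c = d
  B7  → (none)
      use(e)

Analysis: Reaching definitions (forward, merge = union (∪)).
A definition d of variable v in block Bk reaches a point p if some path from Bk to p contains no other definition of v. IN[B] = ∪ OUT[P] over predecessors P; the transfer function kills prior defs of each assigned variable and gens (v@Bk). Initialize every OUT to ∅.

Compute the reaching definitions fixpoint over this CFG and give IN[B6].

Converged values:
  B0:  IN={}  OUT={e@B0}
  B1:  IN={a@B4, b@B3, d@B1, e@B0, f@B3}  OUT={a@B4, b@B3, d@B1, e@B0, f@B3}
  B2:  IN={a@B4, b@B3, d@B1, e@B0, f@B3}  OUT={a@B2, b@B3, d@B1, e@B0, f@B3}
  B3:  IN={a@B2, b@B3, d@B1, e@B0, f@B3}  OUT={a@B2, b@B3, d@B1, e@B0, f@B3}
  B4:  IN={a@B2, a@B4, b@B3, d@B1, e@B0, f@B3}  OUT={a@B4, b@B3, d@B1, e@B0, f@B3}
  B5:  IN={a@B4, b@B3, d@B1, e@B0, f@B3}  OUT={a@B4, b@B3, c@B5, d@B5, e@B0, f@B3}
  B6:  IN={a@B2, a@B4, b@B3, c@B5, d@B1, d@B5, e@B0, f@B3}  OUT={a@B6, b@B3, c@B6, d@B1, d@B5, e@B6, f@B3}
  B7:  IN={a@B6, b@B3, c@B6, d@B1, d@B5, e@B6, f@B3}  OUT={a@B6, b@B3, c@B6, d@B1, d@B5, e@B6, f@B3}

Merge at B6: IN[B6] = OUT[B2] ⊔ OUT[B4] ⊔ OUT[B5] = {a@B2, a@B4, b@B3, c@B5, d@B1, d@B5, e@B0, f@B3}

Answer: {a@B2, a@B4, b@B3, c@B5, d@B1, d@B5, e@B0, f@B3}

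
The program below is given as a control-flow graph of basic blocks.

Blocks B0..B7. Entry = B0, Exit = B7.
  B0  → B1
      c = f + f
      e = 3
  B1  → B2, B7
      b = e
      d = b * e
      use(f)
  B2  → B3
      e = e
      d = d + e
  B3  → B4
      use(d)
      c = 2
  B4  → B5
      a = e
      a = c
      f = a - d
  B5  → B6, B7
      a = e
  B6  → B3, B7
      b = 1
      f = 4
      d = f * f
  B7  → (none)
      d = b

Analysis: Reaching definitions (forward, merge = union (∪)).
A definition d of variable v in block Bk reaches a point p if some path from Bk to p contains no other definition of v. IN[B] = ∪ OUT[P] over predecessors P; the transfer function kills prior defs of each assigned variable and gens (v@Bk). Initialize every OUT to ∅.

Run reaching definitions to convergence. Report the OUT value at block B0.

Answer: {c@B0, e@B0}

Trace:
Per-block solution:
  B0:  IN={}  OUT={c@B0, e@B0}
  B1:  IN={c@B0, e@B0}  OUT={b@B1, c@B0, d@B1, e@B0}
  B2:  IN={b@B1, c@B0, d@B1, e@B0}  OUT={b@B1, c@B0, d@B2, e@B2}
  B3:  IN={a@B5, b@B1, b@B6, c@B0, c@B3, d@B2, d@B6, e@B2, f@B6}  OUT={a@B5, b@B1, b@B6, c@B3, d@B2, d@B6, e@B2, f@B6}
  B4:  IN={a@B5, b@B1, b@B6, c@B3, d@B2, d@B6, e@B2, f@B6}  OUT={a@B4, b@B1, b@B6, c@B3, d@B2, d@B6, e@B2, f@B4}
  B5:  IN={a@B4, b@B1, b@B6, c@B3, d@B2, d@B6, e@B2, f@B4}  OUT={a@B5, b@B1, b@B6, c@B3, d@B2, d@B6, e@B2, f@B4}
  B6:  IN={a@B5, b@B1, b@B6, c@B3, d@B2, d@B6, e@B2, f@B4}  OUT={a@B5, b@B6, c@B3, d@B6, e@B2, f@B6}
  B7:  IN={a@B5, b@B1, b@B6, c@B0, c@B3, d@B1, d@B2, d@B6, e@B0, e@B2, f@B4, f@B6}  OUT={a@B5, b@B1, b@B6, c@B0, c@B3, d@B7, e@B0, e@B2, f@B4, f@B6}

B0 is the boundary node: IN[B0] = {}
Applying B0's transfer function to that IN value gives OUT[B0] (row B0 above).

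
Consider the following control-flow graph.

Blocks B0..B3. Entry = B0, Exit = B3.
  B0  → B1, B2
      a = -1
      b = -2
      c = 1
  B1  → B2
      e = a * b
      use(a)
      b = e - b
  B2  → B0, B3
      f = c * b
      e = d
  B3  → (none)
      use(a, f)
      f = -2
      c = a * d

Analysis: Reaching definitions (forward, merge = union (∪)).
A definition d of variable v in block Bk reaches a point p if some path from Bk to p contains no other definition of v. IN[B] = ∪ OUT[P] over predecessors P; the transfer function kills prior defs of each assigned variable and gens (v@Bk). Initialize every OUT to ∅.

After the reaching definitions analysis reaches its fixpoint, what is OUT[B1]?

Answer: {a@B0, b@B1, c@B0, e@B1, f@B2}

Working:
Per-block solution:
  B0:   IN={a@B0, b@B0, b@B1, c@B0, e@B2, f@B2}   OUT={a@B0, b@B0, c@B0, e@B2, f@B2}
  B1:   IN={a@B0, b@B0, c@B0, e@B2, f@B2}   OUT={a@B0, b@B1, c@B0, e@B1, f@B2}
  B2:   IN={a@B0, b@B0, b@B1, c@B0, e@B1, e@B2, f@B2}   OUT={a@B0, b@B0, b@B1, c@B0, e@B2, f@B2}
  B3:   IN={a@B0, b@B0, b@B1, c@B0, e@B2, f@B2}   OUT={a@B0, b@B0, b@B1, c@B3, e@B2, f@B3}

Merge at B1: IN[B1] = OUT[B0] = {a@B0, b@B0, c@B0, e@B2, f@B2}
Applying B1's transfer function to that IN value gives OUT[B1] (row B1 above).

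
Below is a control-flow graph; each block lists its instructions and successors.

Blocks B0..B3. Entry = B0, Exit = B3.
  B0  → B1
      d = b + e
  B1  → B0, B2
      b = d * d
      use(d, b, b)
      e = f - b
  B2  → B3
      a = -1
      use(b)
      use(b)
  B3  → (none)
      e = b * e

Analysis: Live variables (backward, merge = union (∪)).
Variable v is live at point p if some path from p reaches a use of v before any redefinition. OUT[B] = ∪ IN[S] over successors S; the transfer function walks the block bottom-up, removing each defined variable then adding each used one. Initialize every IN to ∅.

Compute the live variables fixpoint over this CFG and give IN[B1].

Answer: {d, f}

Working:
Per-block solution:
  B0:   IN={b, e, f}   OUT={d, f}
  B1:   IN={d, f}   OUT={b, e, f}
  B2:   IN={b, e}   OUT={b, e}
  B3:   IN={b, e}   OUT={}

Merge at B1: OUT[B1] = IN[B0] ⊔ IN[B2] = {b, e, f}
Applying B1's transfer function to that OUT value gives IN[B1] (row B1 above).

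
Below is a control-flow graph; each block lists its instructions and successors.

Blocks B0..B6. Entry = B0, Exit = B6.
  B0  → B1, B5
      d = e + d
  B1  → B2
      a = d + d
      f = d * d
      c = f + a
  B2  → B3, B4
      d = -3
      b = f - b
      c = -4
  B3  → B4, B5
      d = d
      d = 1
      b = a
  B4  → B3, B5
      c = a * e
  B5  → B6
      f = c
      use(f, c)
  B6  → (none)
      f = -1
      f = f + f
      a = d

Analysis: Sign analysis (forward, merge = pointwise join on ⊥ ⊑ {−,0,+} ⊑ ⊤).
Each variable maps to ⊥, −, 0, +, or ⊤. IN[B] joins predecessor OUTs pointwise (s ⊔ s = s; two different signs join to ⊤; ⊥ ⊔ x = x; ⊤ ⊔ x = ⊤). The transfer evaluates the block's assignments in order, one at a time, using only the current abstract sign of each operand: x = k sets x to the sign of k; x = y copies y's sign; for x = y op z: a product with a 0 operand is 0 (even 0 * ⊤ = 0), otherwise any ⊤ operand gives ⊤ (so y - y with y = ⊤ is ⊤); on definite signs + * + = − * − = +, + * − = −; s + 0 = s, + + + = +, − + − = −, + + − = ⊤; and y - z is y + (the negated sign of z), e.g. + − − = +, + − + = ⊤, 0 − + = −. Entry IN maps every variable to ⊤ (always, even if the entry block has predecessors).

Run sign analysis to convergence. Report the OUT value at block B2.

Converged values:
  B0:  IN=(all ⊤)  OUT=(all ⊤)
  B1:  IN=(all ⊤)  OUT=(all ⊤)
  B2:  IN=(all ⊤)  OUT={c:-, d:-; rest ⊤}
  B3:  IN=(all ⊤)  OUT={d:+; rest ⊤}
  B4:  IN=(all ⊤)  OUT=(all ⊤)
  B5:  IN=(all ⊤)  OUT=(all ⊤)
  B6:  IN=(all ⊤)  OUT={f:-; rest ⊤}

Merge at B2: IN[B2] = OUT[B1] = {a: ⊤, b: ⊤, c: ⊤, d: ⊤, e: ⊤, f: ⊤}
Applying B2's transfer function to that IN value gives OUT[B2] (row B2 above).

Answer: {a: ⊤, b: ⊤, c: -, d: -, e: ⊤, f: ⊤}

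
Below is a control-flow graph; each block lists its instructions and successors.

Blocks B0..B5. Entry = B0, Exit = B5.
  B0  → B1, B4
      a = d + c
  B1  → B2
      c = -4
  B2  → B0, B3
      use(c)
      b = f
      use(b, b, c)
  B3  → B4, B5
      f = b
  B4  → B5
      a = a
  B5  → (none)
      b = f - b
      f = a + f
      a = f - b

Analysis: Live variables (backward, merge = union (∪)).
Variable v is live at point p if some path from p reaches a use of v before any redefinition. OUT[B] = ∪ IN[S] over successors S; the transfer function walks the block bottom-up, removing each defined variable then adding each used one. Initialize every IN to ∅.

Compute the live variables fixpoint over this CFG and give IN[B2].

Per-block solution:
  B0:   IN={b, c, d, f}   OUT={a, b, d, f}
  B1:   IN={a, d, f}   OUT={a, c, d, f}
  B2:   IN={a, c, d, f}   OUT={a, b, c, d, f}
  B3:   IN={a, b}   OUT={a, b, f}
  B4:   IN={a, b, f}   OUT={a, b, f}
  B5:   IN={a, b, f}   OUT={}

Merge at B2: OUT[B2] = IN[B0] ⊔ IN[B3] = {a, b, c, d, f}
Applying B2's transfer function to that OUT value gives IN[B2] (row B2 above).

Answer: {a, c, d, f}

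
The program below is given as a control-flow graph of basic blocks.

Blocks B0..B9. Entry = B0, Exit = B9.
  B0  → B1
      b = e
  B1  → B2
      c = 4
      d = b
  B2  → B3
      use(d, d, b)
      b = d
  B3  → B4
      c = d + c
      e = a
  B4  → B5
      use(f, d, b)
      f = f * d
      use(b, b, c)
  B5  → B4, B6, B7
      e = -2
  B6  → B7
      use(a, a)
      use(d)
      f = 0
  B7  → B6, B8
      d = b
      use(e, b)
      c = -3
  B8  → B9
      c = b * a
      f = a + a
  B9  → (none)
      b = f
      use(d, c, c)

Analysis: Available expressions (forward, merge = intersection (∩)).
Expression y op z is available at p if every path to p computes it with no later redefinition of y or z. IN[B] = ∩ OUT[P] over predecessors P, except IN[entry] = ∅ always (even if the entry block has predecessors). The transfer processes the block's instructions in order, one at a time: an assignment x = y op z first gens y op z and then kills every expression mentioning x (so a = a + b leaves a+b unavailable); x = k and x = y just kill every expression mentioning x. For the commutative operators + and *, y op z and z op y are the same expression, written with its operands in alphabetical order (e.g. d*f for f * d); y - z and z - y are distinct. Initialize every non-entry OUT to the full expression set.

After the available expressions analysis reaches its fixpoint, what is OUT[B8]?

Answer: {a*b, a+a}

Working:
Converged values:
  B0: | IN={} | OUT={}
  B1: | IN={} | OUT={}
  B2: | IN={} | OUT={}
  B3: | IN={} | OUT={}
  B4: | IN={} | OUT={}
  B5: | IN={} | OUT={}
  B6: | IN={} | OUT={}
  B7: | IN={} | OUT={}
  B8: | IN={} | OUT={a*b, a+a}
  B9: | IN={a*b, a+a} | OUT={a+a}

Merge at B8: IN[B8] = OUT[B7] = {}
Applying B8's transfer function to that IN value gives OUT[B8] (row B8 above).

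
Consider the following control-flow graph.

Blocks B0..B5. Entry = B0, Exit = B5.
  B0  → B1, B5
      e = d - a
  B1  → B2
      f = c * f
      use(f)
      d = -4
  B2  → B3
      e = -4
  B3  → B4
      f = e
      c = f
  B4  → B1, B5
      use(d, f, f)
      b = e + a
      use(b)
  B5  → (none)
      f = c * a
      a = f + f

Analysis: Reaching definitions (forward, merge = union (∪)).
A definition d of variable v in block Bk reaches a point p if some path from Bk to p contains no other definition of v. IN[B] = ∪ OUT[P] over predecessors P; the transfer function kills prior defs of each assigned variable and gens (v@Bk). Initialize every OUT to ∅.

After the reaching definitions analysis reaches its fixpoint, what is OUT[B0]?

Answer: {e@B0}

Derivation:
Fixpoint table:
  B0:   IN={}   OUT={e@B0}
  B1:   IN={b@B4, c@B3, d@B1, e@B0, e@B2, f@B3}   OUT={b@B4, c@B3, d@B1, e@B0, e@B2, f@B1}
  B2:   IN={b@B4, c@B3, d@B1, e@B0, e@B2, f@B1}   OUT={b@B4, c@B3, d@B1, e@B2, f@B1}
  B3:   IN={b@B4, c@B3, d@B1, e@B2, f@B1}   OUT={b@B4, c@B3, d@B1, e@B2, f@B3}
  B4:   IN={b@B4, c@B3, d@B1, e@B2, f@B3}   OUT={b@B4, c@B3, d@B1, e@B2, f@B3}
  B5:   IN={b@B4, c@B3, d@B1, e@B0, e@B2, f@B3}   OUT={a@B5, b@B4, c@B3, d@B1, e@B0, e@B2, f@B5}

B0 is the boundary node: IN[B0] = {}
Applying B0's transfer function to that IN value gives OUT[B0] (row B0 above).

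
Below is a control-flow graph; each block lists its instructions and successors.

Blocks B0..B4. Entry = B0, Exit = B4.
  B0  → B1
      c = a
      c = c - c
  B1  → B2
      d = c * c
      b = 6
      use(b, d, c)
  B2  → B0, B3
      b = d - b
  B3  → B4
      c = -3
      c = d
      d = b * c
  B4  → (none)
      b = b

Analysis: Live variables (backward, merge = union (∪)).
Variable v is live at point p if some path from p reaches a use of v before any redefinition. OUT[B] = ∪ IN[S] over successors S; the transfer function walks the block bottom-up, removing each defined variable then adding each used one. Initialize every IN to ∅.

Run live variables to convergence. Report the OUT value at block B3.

Answer: {b}

Derivation:
Fixpoint table:
  B0:  IN={a}  OUT={a, c}
  B1:  IN={a, c}  OUT={a, b, d}
  B2:  IN={a, b, d}  OUT={a, b, d}
  B3:  IN={b, d}  OUT={b}
  B4:  IN={b}  OUT={}

Merge at B3: OUT[B3] = IN[B4] = {b}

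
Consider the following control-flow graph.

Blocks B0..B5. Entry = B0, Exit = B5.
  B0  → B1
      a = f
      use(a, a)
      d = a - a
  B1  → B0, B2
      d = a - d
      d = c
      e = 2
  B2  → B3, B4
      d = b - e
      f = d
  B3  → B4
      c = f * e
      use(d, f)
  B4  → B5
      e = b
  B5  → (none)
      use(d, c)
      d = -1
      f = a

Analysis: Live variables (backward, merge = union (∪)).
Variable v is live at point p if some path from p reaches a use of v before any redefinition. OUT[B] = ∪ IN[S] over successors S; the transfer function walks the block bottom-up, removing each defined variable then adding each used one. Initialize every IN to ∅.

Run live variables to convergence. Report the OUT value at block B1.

Answer: {a, b, c, e, f}

Working:
Per-block solution:
  B0: | IN={b, c, f} | OUT={a, b, c, d, f}
  B1: | IN={a, b, c, d, f} | OUT={a, b, c, e, f}
  B2: | IN={a, b, c, e} | OUT={a, b, c, d, e, f}
  B3: | IN={a, b, d, e, f} | OUT={a, b, c, d}
  B4: | IN={a, b, c, d} | OUT={a, c, d}
  B5: | IN={a, c, d} | OUT={}

Merge at B1: OUT[B1] = IN[B0] ⊔ IN[B2] = {a, b, c, e, f}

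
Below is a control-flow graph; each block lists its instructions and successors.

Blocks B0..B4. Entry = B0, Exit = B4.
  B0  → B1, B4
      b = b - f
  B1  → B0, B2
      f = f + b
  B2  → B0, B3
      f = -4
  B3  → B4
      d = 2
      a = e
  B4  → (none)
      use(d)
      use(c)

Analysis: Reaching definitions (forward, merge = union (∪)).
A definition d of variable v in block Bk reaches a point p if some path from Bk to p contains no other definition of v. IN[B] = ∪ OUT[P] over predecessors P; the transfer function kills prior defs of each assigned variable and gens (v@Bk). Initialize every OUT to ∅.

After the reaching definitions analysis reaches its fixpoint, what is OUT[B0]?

Fixpoint table:
  B0:  IN={b@B0, f@B1, f@B2}  OUT={b@B0, f@B1, f@B2}
  B1:  IN={b@B0, f@B1, f@B2}  OUT={b@B0, f@B1}
  B2:  IN={b@B0, f@B1}  OUT={b@B0, f@B2}
  B3:  IN={b@B0, f@B2}  OUT={a@B3, b@B0, d@B3, f@B2}
  B4:  IN={a@B3, b@B0, d@B3, f@B1, f@B2}  OUT={a@B3, b@B0, d@B3, f@B1, f@B2}

Merge at B0 (entry node, so the boundary value {} is joined with the incoming edge(s)): IN[B0] = {} ⊔ OUT[B1] ⊔ OUT[B2] = {b@B0, f@B1, f@B2}
Applying B0's transfer function to that IN value gives OUT[B0] (row B0 above).

Answer: {b@B0, f@B1, f@B2}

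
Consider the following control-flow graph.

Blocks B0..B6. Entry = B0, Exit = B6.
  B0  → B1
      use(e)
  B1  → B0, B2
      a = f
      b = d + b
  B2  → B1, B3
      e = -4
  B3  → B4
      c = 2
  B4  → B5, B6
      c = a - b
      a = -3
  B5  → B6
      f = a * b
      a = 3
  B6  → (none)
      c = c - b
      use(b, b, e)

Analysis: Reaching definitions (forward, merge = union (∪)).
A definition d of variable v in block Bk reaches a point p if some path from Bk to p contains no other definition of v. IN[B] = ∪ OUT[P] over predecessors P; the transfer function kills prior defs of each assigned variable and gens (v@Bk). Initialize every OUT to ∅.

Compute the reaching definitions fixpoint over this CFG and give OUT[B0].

Per-block solution:
  B0:  IN={a@B1, b@B1, e@B2}  OUT={a@B1, b@B1, e@B2}
  B1:  IN={a@B1, b@B1, e@B2}  OUT={a@B1, b@B1, e@B2}
  B2:  IN={a@B1, b@B1, e@B2}  OUT={a@B1, b@B1, e@B2}
  B3:  IN={a@B1, b@B1, e@B2}  OUT={a@B1, b@B1, c@B3, e@B2}
  B4:  IN={a@B1, b@B1, c@B3, e@B2}  OUT={a@B4, b@B1, c@B4, e@B2}
  B5:  IN={a@B4, b@B1, c@B4, e@B2}  OUT={a@B5, b@B1, c@B4, e@B2, f@B5}
  B6:  IN={a@B4, a@B5, b@B1, c@B4, e@B2, f@B5}  OUT={a@B4, a@B5, b@B1, c@B6, e@B2, f@B5}

Merge at B0 (entry node, so the boundary value {} is joined with the incoming edge(s)): IN[B0] = {} ⊔ OUT[B1] = {a@B1, b@B1, e@B2}
Applying B0's transfer function to that IN value gives OUT[B0] (row B0 above).

Answer: {a@B1, b@B1, e@B2}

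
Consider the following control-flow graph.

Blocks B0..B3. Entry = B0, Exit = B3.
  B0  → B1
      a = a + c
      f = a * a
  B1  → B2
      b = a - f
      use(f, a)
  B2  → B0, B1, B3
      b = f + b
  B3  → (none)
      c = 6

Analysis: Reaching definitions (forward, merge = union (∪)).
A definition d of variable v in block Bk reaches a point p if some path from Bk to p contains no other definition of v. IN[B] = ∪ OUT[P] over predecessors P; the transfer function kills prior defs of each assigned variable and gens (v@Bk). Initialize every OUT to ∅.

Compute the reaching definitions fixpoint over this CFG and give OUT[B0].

Per-block solution:
  B0: | IN={a@B0, b@B2, f@B0} | OUT={a@B0, b@B2, f@B0}
  B1: | IN={a@B0, b@B2, f@B0} | OUT={a@B0, b@B1, f@B0}
  B2: | IN={a@B0, b@B1, f@B0} | OUT={a@B0, b@B2, f@B0}
  B3: | IN={a@B0, b@B2, f@B0} | OUT={a@B0, b@B2, c@B3, f@B0}

Merge at B0 (entry node, so the boundary value {} is joined with the incoming edge(s)): IN[B0] = {} ⊔ OUT[B2] = {a@B0, b@B2, f@B0}
Applying B0's transfer function to that IN value gives OUT[B0] (row B0 above).

Answer: {a@B0, b@B2, f@B0}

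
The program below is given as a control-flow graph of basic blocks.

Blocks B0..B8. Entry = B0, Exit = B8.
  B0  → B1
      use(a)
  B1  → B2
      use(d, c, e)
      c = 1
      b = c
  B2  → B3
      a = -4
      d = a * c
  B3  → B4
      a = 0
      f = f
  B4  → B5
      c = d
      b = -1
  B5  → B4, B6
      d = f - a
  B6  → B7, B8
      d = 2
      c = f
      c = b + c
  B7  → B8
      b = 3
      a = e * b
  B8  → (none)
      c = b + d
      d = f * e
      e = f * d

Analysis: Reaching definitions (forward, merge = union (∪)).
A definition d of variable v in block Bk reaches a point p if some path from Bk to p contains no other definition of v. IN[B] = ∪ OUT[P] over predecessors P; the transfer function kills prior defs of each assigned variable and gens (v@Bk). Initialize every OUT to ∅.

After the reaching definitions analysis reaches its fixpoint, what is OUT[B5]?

Answer: {a@B3, b@B4, c@B4, d@B5, f@B3}

Trace:
Fixpoint table:
  B0:   IN={}   OUT={}
  B1:   IN={}   OUT={b@B1, c@B1}
  B2:   IN={b@B1, c@B1}   OUT={a@B2, b@B1, c@B1, d@B2}
  B3:   IN={a@B2, b@B1, c@B1, d@B2}   OUT={a@B3, b@B1, c@B1, d@B2, f@B3}
  B4:   IN={a@B3, b@B1, b@B4, c@B1, c@B4, d@B2, d@B5, f@B3}   OUT={a@B3, b@B4, c@B4, d@B2, d@B5, f@B3}
  B5:   IN={a@B3, b@B4, c@B4, d@B2, d@B5, f@B3}   OUT={a@B3, b@B4, c@B4, d@B5, f@B3}
  B6:   IN={a@B3, b@B4, c@B4, d@B5, f@B3}   OUT={a@B3, b@B4, c@B6, d@B6, f@B3}
  B7:   IN={a@B3, b@B4, c@B6, d@B6, f@B3}   OUT={a@B7, b@B7, c@B6, d@B6, f@B3}
  B8:   IN={a@B3, a@B7, b@B4, b@B7, c@B6, d@B6, f@B3}   OUT={a@B3, a@B7, b@B4, b@B7, c@B8, d@B8, e@B8, f@B3}

Merge at B5: IN[B5] = OUT[B4] = {a@B3, b@B4, c@B4, d@B2, d@B5, f@B3}
Applying B5's transfer function to that IN value gives OUT[B5] (row B5 above).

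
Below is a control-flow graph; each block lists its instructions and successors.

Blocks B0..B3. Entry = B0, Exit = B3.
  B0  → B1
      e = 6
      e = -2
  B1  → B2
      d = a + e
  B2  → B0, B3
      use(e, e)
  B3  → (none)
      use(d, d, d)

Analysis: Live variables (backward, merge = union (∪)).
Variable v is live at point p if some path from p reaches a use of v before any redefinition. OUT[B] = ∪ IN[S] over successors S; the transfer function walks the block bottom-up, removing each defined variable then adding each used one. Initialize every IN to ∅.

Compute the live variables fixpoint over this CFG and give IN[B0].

Converged values:
  B0: | IN={a} | OUT={a, e}
  B1: | IN={a, e} | OUT={a, d, e}
  B2: | IN={a, d, e} | OUT={a, d}
  B3: | IN={d} | OUT={}

Merge at B0: OUT[B0] = IN[B1] = {a, e}
Applying B0's transfer function to that OUT value gives IN[B0] (row B0 above).

Answer: {a}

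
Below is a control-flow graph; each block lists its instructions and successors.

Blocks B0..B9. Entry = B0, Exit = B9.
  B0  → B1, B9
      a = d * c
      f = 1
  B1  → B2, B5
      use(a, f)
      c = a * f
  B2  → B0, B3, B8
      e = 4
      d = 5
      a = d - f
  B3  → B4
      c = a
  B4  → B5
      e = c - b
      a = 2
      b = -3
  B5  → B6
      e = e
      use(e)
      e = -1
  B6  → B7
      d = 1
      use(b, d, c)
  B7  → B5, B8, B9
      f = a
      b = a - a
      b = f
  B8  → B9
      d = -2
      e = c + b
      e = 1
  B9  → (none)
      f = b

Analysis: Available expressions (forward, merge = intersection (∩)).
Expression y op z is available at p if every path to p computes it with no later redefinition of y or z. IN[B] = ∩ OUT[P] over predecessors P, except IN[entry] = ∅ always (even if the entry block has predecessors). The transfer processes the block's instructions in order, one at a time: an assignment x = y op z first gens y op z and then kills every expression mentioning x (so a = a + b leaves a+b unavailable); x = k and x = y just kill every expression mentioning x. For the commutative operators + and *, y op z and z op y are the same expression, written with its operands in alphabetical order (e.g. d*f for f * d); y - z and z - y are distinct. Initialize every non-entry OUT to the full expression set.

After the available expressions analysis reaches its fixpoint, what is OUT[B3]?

Fixpoint table:
  B0:   IN={}   OUT={c*d}
  B1:   IN={c*d}   OUT={a*f}
  B2:   IN={a*f}   OUT={d-f}
  B3:   IN={d-f}   OUT={d-f}
  B4:   IN={d-f}   OUT={d-f}
  B5:   IN={}   OUT={}
  B6:   IN={}   OUT={}
  B7:   IN={}   OUT={a-a}
  B8:   IN={}   OUT={b+c}
  B9:   IN={}   OUT={}

Merge at B3: IN[B3] = OUT[B2] = {d-f}
Applying B3's transfer function to that IN value gives OUT[B3] (row B3 above).

Answer: {d-f}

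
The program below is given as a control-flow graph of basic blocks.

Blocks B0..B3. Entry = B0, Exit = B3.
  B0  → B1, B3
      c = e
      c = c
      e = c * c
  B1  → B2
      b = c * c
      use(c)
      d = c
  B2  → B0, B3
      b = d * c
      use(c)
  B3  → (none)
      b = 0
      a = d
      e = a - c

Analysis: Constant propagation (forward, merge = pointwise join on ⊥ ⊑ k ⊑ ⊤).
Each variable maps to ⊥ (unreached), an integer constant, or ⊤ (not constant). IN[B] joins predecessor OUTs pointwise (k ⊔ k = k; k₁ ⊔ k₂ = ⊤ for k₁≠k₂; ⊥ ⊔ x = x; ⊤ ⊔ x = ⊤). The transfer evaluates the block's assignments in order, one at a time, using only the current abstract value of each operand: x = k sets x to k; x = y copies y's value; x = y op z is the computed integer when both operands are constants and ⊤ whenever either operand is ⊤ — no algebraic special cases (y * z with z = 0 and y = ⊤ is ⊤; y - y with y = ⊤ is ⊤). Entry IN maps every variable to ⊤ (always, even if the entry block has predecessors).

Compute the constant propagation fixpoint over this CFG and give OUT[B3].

Answer: {a: ⊤, b: 0, c: ⊤, d: ⊤, e: ⊤, f: ⊤}

Trace:
Per-block solution:
  B0:  IN=(all ⊤)  OUT=(all ⊤)
  B1:  IN=(all ⊤)  OUT=(all ⊤)
  B2:  IN=(all ⊤)  OUT=(all ⊤)
  B3:  IN=(all ⊤)  OUT={b:0; rest ⊤}

Merge at B3: IN[B3] = OUT[B0] ⊔ OUT[B2] = {a: ⊤, b: ⊤, c: ⊤, d: ⊤, e: ⊤, f: ⊤}
Applying B3's transfer function to that IN value gives OUT[B3] (row B3 above).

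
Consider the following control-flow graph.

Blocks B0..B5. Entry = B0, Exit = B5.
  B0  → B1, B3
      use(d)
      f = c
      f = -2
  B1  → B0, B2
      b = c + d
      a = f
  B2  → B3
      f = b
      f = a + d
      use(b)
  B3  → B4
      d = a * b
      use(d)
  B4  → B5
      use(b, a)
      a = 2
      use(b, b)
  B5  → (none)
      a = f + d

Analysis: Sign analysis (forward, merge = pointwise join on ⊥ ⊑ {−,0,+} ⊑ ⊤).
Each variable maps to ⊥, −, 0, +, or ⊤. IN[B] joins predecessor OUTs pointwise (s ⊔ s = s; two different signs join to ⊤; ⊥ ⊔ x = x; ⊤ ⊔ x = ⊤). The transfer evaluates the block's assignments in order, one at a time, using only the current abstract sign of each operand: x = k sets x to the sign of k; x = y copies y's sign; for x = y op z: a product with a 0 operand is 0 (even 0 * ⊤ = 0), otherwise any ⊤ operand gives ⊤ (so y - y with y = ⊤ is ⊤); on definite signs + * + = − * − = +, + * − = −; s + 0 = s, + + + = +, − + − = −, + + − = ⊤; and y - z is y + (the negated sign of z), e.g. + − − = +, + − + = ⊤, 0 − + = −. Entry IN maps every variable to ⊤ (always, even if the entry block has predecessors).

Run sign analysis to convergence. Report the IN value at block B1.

Answer: {a: ⊤, b: ⊤, c: ⊤, d: ⊤, e: ⊤, f: -}

Derivation:
Fixpoint table:
  B0: | IN=(all ⊤) | OUT={f:-; rest ⊤}
  B1: | IN={f:-; rest ⊤} | OUT={a:-, f:-; rest ⊤}
  B2: | IN={a:-, f:-; rest ⊤} | OUT={a:-; rest ⊤}
  B3: | IN=(all ⊤) | OUT=(all ⊤)
  B4: | IN=(all ⊤) | OUT={a:+; rest ⊤}
  B5: | IN={a:+; rest ⊤} | OUT=(all ⊤)

Merge at B1: IN[B1] = OUT[B0] = {a: ⊤, b: ⊤, c: ⊤, d: ⊤, e: ⊤, f: -}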